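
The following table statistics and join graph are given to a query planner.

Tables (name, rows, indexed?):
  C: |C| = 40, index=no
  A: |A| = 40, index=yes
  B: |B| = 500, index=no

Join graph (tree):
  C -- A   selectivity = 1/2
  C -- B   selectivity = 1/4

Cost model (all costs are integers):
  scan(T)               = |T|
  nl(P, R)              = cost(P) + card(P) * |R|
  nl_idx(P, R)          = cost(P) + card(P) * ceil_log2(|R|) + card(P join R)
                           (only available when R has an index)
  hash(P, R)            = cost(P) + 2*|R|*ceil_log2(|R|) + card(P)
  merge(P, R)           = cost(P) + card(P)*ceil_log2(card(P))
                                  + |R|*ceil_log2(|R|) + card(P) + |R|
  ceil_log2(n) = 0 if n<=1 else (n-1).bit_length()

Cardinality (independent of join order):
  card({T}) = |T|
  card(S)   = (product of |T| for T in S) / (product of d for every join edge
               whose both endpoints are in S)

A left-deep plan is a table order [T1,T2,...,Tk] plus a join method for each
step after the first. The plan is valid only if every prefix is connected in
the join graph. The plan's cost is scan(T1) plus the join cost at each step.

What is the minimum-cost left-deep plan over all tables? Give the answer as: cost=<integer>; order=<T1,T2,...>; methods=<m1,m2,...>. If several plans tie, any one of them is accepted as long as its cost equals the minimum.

Selinger DP (subsets sized 1..n):
  {C}: scan cost=40, card=40
  {A}: scan cost=40, card=40
  {B}: scan cost=500, card=500
  {AC}: card=800; try (C,hash)→560, (A,hash)→560, (C,merge)→600, (A,merge)→600, (A,nl_idx)→1080, (C,nl)→1640 …(+1); best=560 via (C,hash)
  {BC}: card=5000; try (C,hash)→1480, (B,merge)→5320, (C,merge)→5780, (B,hash)→9080, (B,nl)→20040, (C,nl)→20500; best=1480 via (C,hash)
  {ABC}: card=100000; try (A,hash)→6960, (B,hash)→10360, (B,merge)→14360, (A,merge)→71760, (A,nl_idx)→131480, (A,nl)→201480 …(+1); best=6960 via (A,hash)

cost=6960; order=B,C,A; methods=hash,hash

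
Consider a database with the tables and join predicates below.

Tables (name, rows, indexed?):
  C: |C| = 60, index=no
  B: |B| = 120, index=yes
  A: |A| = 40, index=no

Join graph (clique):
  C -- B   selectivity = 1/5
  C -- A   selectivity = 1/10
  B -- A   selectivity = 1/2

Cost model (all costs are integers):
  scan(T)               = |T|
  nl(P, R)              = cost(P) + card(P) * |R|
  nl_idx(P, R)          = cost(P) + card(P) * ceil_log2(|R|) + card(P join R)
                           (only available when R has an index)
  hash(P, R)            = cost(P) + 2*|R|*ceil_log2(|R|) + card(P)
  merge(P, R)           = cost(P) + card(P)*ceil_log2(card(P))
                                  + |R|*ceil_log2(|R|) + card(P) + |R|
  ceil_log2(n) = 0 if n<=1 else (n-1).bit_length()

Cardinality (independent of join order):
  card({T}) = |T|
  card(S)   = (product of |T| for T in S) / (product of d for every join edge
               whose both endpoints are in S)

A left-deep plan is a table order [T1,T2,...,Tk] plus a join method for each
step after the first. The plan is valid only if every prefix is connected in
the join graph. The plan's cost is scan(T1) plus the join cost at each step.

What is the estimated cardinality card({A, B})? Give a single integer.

2400

Tables in S: A(40), B(120)
Edges inside S: B-A(d=2)
numerator = 40 * 120 = 4800
denominator = 2 = 2
card(S) = 4800 / 2 = 2400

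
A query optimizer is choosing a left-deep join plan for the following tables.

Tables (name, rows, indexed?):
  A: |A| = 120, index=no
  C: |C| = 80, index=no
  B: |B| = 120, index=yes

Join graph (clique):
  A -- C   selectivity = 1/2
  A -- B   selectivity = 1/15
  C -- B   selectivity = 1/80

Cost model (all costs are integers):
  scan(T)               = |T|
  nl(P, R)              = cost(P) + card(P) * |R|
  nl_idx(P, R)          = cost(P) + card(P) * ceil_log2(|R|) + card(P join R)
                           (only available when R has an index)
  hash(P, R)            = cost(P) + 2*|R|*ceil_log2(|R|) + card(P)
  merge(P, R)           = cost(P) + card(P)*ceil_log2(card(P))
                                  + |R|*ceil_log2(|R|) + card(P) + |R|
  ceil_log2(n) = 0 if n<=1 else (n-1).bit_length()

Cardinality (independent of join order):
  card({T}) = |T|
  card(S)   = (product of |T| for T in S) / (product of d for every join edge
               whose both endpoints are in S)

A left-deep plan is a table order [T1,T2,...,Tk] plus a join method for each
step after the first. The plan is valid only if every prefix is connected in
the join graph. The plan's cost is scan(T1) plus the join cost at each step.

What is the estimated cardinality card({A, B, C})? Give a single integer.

Tables in S: A(120), B(120), C(80)
Edges inside S: A-C(d=2), A-B(d=15), C-B(d=80)
numerator = 120 * 120 * 80 = 1152000
denominator = 2 * 15 * 80 = 2400
card(S) = 1152000 / 2400 = 480

480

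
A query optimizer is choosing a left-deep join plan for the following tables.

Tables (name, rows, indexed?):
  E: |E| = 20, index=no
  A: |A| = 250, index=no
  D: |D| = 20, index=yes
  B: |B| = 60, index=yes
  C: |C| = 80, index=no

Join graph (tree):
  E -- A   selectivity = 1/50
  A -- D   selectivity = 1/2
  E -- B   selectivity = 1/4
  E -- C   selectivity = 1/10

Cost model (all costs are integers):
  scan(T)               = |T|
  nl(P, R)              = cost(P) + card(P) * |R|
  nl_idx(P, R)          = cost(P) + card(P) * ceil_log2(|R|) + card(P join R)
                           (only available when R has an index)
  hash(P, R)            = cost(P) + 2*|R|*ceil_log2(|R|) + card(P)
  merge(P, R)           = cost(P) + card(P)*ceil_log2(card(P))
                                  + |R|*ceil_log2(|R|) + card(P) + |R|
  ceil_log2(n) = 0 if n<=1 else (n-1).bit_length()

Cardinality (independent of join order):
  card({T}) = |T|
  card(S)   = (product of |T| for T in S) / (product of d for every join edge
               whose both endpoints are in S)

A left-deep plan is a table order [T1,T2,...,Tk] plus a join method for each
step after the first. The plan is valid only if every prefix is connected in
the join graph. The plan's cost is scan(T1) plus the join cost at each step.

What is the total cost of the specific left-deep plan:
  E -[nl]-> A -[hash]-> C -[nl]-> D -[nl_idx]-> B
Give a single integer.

190240

step 1: scan E: cost=20, card=20
step 2: join A via nl
    card(P join A) = 20*250/(50) = 100
    cost = 20 + 20*250 = 5020
step 3: join C via hash
    card(P join C) = 100*80/(10) = 800
    cost = 5020 + 2*80*7 + 100 = 6240
step 4: join D via nl
    card(P join D) = 800*20/(2) = 8000
    cost = 6240 + 800*20 = 22240
step 5: join B via nl_idx
    card(P join B) = 8000*60/(4) = 120000
    cost = 22240 + 8000*6 + 120000 = 190240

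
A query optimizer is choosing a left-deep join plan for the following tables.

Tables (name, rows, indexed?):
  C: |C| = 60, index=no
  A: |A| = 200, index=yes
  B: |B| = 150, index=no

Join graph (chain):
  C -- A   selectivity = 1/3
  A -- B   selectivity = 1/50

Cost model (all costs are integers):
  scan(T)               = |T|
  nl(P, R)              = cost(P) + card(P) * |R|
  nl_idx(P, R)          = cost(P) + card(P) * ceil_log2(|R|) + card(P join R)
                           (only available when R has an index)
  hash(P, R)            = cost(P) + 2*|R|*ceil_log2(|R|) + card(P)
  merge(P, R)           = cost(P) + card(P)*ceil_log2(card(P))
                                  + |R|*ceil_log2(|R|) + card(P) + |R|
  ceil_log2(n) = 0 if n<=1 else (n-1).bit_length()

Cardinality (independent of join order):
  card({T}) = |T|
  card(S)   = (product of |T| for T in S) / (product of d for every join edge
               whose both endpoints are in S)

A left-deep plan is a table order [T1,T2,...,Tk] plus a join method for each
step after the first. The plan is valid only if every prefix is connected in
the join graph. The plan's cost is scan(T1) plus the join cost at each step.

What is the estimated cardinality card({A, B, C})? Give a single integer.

Tables in S: A(200), B(150), C(60)
Edges inside S: C-A(d=3), A-B(d=50)
numerator = 200 * 150 * 60 = 1800000
denominator = 3 * 50 = 150
card(S) = 1800000 / 150 = 12000

12000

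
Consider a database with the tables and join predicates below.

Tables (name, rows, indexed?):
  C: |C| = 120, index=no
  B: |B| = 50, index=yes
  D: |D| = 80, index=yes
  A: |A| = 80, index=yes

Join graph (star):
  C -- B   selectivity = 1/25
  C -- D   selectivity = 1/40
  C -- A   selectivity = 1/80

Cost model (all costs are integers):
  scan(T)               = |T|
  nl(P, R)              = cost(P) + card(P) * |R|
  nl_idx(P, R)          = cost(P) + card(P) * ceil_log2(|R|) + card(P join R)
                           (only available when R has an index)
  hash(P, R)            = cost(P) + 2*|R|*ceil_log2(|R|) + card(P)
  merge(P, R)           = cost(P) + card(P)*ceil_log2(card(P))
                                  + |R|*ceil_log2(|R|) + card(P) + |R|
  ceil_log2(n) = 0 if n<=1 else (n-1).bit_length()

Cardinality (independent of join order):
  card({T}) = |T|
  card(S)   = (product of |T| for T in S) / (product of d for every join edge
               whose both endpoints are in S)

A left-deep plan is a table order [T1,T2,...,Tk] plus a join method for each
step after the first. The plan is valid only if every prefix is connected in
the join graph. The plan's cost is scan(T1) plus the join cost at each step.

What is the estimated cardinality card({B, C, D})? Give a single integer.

Tables in S: B(50), C(120), D(80)
Edges inside S: C-B(d=25), C-D(d=40)
numerator = 50 * 120 * 80 = 480000
denominator = 25 * 40 = 1000
card(S) = 480000 / 1000 = 480

480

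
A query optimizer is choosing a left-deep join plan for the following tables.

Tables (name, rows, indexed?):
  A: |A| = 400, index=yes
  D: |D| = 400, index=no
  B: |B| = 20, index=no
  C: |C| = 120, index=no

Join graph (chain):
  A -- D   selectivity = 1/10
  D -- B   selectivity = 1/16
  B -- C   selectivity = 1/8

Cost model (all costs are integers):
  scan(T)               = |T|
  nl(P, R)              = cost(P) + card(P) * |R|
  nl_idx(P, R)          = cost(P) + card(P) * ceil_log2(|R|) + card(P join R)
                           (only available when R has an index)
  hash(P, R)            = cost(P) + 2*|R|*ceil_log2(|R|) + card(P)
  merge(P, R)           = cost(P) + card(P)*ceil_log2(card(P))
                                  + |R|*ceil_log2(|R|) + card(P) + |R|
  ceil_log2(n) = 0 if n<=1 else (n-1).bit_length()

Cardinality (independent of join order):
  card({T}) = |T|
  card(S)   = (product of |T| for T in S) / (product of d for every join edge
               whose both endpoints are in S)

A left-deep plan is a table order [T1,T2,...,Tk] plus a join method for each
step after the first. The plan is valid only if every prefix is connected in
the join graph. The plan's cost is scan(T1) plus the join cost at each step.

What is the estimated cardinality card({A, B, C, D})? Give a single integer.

300000

Tables in S: A(400), B(20), C(120), D(400)
Edges inside S: A-D(d=10), D-B(d=16), B-C(d=8)
numerator = 400 * 20 * 120 * 400 = 384000000
denominator = 10 * 16 * 8 = 1280
card(S) = 384000000 / 1280 = 300000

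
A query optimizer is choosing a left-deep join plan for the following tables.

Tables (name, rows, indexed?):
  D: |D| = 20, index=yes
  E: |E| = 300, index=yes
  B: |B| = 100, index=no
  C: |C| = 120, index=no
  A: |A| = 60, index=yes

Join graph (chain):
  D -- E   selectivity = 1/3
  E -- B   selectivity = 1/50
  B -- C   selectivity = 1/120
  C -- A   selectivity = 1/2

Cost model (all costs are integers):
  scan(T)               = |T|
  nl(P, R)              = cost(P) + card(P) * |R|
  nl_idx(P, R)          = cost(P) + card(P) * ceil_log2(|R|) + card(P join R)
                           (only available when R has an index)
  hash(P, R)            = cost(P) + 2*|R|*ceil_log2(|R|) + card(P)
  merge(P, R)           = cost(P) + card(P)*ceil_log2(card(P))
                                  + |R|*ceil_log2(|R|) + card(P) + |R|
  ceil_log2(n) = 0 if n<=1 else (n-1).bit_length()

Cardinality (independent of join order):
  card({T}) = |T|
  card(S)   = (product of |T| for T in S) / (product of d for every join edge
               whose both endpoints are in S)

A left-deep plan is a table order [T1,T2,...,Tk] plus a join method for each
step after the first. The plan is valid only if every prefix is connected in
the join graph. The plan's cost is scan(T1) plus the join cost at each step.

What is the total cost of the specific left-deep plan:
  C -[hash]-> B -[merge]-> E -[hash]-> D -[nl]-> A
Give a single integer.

246240

step 1: scan C: cost=120, card=120
step 2: join B via hash
    card(P join B) = 120*100/(120) = 100
    cost = 120 + 2*100*7 + 120 = 1640
step 3: join E via merge
    card(P join E) = 100*300/(50) = 600
    cost = 1640 + 100*7 + 300*9 + 100 + 300 = 5440
step 4: join D via hash
    card(P join D) = 600*20/(3) = 4000
    cost = 5440 + 2*20*5 + 600 = 6240
step 5: join A via nl
    card(P join A) = 4000*60/(2) = 120000
    cost = 6240 + 4000*60 = 246240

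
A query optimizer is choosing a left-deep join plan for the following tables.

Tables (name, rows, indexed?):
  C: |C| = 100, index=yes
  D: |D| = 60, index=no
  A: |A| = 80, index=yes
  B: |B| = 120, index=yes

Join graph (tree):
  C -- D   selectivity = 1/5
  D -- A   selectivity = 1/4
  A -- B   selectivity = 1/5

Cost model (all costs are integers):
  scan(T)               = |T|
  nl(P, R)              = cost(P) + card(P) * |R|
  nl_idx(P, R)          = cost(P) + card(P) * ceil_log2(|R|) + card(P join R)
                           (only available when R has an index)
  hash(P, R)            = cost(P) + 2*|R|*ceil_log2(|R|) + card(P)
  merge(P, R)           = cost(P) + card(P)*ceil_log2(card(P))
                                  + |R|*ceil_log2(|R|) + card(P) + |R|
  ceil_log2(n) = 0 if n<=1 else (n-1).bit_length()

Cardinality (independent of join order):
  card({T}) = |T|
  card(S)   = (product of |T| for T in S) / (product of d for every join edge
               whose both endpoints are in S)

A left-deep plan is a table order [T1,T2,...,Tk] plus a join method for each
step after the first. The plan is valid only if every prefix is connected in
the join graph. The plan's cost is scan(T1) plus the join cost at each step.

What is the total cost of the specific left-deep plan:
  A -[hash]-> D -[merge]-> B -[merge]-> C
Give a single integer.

477840

step 1: scan A: cost=80, card=80
step 2: join D via hash
    card(P join D) = 80*60/(4) = 1200
    cost = 80 + 2*60*6 + 80 = 880
step 3: join B via merge
    card(P join B) = 1200*120/(5) = 28800
    cost = 880 + 1200*11 + 120*7 + 1200 + 120 = 16240
step 4: join C via merge
    card(P join C) = 28800*100/(5) = 576000
    cost = 16240 + 28800*15 + 100*7 + 28800 + 100 = 477840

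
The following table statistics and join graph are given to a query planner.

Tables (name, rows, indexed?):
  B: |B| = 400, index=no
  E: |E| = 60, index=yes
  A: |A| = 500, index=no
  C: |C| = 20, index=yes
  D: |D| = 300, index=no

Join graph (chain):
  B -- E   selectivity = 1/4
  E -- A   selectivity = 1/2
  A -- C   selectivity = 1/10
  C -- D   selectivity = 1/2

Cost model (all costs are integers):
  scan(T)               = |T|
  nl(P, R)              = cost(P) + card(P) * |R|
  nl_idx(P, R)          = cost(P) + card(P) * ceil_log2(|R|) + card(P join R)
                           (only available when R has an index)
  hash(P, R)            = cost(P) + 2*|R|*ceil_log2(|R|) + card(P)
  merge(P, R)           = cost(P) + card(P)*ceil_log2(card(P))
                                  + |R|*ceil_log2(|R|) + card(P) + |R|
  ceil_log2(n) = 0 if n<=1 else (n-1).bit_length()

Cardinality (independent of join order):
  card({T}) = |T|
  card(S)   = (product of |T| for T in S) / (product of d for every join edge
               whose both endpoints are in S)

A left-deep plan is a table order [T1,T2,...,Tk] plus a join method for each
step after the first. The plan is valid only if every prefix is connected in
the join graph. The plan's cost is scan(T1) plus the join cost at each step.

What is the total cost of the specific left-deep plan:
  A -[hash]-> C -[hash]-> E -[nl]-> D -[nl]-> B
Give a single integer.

step 1: scan A: cost=500, card=500
step 2: join C via hash
    card(P join C) = 500*20/(10) = 1000
    cost = 500 + 2*20*5 + 500 = 1200
step 3: join E via hash
    card(P join E) = 1000*60/(2) = 30000
    cost = 1200 + 2*60*6 + 1000 = 2920
step 4: join D via nl
    card(P join D) = 30000*300/(2) = 4500000
    cost = 2920 + 30000*300 = 9002920
step 5: join B via nl
    card(P join B) = 4500000*400/(4) = 450000000
    cost = 9002920 + 4500000*400 = 1809002920

1809002920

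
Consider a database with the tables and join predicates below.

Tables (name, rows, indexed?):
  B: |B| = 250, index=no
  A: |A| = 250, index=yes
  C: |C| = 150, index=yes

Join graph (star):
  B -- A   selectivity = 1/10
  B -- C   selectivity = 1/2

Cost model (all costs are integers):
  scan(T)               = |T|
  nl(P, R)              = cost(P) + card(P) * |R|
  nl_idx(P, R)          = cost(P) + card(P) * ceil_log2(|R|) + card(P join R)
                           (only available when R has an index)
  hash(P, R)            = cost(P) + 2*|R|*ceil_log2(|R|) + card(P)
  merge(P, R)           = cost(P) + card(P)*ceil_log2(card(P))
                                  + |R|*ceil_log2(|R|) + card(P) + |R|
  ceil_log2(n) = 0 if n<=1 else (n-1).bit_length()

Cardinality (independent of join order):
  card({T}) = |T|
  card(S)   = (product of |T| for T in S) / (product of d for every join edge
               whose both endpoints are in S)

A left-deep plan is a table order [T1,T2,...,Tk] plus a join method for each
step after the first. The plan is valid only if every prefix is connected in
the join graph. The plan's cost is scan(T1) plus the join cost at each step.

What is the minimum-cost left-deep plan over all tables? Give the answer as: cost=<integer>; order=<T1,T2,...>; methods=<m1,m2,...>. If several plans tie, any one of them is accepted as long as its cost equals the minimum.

Selinger DP (subsets sized 1..n):
  {B}: scan cost=250, card=250
  {A}: scan cost=250, card=250
  {C}: scan cost=150, card=150
  {AB}: card=6250; try (B,hash)→4500, (A,hash)→4500, (B,merge)→4750, (A,merge)→4750, (A,nl_idx)→8500, (B,nl)→62750 …(+1); best=4500 via (B,hash)
  {BC}: card=18750; try (C,hash)→2900, (B,merge)→3750, (C,merge)→3850, (B,hash)→4300, (C,nl_idx)→21000, (B,nl)→37650 …(+1); best=2900 via (C,hash)
  {ABC}: card=468750; try (C,hash)→13150, (A,hash)→25650, (C,merge)→93350, (A,merge)→305150, (C,nl_idx)→523250, (A,nl_idx)→621650 …(+2); best=13150 via (C,hash)

cost=13150; order=A,B,C; methods=hash,hash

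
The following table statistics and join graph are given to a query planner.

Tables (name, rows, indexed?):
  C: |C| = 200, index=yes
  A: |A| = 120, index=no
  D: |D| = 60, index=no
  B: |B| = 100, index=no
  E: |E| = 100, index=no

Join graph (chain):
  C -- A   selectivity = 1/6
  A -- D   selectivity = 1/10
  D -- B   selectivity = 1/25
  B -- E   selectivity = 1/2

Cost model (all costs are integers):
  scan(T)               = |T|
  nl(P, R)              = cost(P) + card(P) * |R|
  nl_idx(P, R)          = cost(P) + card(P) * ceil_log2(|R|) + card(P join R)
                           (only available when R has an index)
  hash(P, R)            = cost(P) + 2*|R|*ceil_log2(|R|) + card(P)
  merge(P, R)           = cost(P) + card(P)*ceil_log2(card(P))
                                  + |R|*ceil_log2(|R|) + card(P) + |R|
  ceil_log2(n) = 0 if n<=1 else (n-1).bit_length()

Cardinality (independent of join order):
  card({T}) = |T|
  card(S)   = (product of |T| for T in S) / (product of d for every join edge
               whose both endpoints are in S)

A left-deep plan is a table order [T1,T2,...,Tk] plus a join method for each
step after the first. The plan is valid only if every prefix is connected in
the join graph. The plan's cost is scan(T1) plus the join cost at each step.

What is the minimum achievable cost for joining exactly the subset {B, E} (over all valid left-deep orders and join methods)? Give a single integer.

Selinger DP over subsets of {B,E}:
  {B}: scan cost=100, card=100
  {E}: scan cost=100, card=100
  {BE}: card=5000; try (E,hash)→1600, (B,hash)→1600, (E,merge)→1700, (B,merge)→1700, (E,nl)→10100, (B,nl)→10100; best=1600 via (E,hash)

1600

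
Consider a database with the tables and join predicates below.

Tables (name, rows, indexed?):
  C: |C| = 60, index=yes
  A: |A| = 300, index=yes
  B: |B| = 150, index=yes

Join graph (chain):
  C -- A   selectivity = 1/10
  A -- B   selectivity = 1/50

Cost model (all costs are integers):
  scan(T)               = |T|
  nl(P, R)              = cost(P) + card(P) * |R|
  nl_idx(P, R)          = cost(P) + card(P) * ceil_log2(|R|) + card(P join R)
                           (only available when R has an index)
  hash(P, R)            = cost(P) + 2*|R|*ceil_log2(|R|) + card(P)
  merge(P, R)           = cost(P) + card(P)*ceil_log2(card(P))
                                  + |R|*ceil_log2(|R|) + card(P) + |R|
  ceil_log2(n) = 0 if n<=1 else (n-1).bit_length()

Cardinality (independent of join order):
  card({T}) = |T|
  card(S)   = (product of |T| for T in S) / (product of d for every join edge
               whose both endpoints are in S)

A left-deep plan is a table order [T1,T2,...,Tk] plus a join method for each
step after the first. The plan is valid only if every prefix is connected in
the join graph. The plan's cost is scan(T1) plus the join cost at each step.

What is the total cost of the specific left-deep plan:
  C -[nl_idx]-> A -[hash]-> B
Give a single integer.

step 1: scan C: cost=60, card=60
step 2: join A via nl_idx
    card(P join A) = 60*300/(10) = 1800
    cost = 60 + 60*9 + 1800 = 2400
step 3: join B via hash
    card(P join B) = 1800*150/(50) = 5400
    cost = 2400 + 2*150*8 + 1800 = 6600

6600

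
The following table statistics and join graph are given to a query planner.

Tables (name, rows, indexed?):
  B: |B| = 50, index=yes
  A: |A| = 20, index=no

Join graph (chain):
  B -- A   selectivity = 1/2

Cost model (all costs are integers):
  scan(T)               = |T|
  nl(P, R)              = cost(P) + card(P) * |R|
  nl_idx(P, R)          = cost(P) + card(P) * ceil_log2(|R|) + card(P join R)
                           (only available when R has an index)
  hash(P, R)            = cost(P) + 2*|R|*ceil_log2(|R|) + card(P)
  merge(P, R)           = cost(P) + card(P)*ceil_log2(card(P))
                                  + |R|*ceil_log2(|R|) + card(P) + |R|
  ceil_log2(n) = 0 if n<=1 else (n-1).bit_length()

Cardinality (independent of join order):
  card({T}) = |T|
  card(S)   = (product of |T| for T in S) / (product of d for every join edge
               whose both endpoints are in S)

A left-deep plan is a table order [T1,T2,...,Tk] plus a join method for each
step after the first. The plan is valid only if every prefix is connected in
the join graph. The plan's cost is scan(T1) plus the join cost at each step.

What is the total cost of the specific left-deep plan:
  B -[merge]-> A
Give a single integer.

step 1: scan B: cost=50, card=50
step 2: join A via merge
    card(P join A) = 50*20/(2) = 500
    cost = 50 + 50*6 + 20*5 + 50 + 20 = 520

520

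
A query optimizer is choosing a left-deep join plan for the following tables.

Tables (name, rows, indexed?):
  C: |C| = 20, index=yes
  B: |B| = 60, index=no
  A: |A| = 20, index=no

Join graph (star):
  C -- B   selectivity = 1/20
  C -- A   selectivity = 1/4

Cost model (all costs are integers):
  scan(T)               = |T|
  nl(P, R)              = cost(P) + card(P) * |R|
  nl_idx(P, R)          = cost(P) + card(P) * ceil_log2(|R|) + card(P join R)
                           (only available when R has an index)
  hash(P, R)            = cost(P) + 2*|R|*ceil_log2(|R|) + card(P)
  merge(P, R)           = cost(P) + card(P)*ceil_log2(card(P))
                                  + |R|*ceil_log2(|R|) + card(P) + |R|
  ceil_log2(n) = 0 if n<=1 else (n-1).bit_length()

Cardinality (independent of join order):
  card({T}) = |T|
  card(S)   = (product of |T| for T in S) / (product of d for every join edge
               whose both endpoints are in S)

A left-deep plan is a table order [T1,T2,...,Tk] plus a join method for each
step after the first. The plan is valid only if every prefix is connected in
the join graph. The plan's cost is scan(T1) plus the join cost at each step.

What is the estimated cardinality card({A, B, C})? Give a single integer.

300

Tables in S: A(20), B(60), C(20)
Edges inside S: C-B(d=20), C-A(d=4)
numerator = 20 * 60 * 20 = 24000
denominator = 20 * 4 = 80
card(S) = 24000 / 80 = 300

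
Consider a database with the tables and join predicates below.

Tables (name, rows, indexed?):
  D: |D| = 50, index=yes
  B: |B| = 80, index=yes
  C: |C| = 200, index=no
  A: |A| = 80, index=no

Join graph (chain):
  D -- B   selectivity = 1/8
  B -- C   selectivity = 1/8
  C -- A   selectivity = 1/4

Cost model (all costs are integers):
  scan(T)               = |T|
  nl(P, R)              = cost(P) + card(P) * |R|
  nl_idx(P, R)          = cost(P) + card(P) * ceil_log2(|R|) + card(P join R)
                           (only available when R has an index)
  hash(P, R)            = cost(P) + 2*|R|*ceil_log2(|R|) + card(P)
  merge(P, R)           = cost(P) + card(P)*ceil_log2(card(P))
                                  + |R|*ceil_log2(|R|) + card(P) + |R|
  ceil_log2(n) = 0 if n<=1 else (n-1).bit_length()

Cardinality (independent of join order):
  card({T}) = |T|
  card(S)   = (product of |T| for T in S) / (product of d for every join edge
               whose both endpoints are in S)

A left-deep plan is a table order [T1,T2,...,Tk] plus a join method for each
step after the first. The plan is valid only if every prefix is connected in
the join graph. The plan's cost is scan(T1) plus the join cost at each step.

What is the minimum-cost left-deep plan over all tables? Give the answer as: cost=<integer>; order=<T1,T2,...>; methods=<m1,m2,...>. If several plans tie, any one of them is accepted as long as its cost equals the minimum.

Selinger DP (subsets sized 1..n):
  {D}: scan cost=50, card=50
  {B}: scan cost=80, card=80
  {C}: scan cost=200, card=200
  {A}: scan cost=80, card=80
  {BD}: card=500; try (D,hash)→760, (B,nl_idx)→900, (B,merge)→1040, (D,nl_idx)→1060, (D,merge)→1070, (B,hash)→1220 …(+2); best=760 via (D,hash)
  {BC}: card=2000; try (B,hash)→1520, (C,merge)→2520, (B,merge)→2640, (C,hash)→3360, (B,nl_idx)→3600, (C,nl)→16080 …(+1); best=1520 via (B,hash)
  {AC}: card=4000; try (A,hash)→1520, (C,merge)→2520, (A,merge)→2640, (C,hash)→3360, (C,nl)→16080, (A,nl)→16200; best=1520 via (A,hash)
  {BCD}: card=12500; try (D,hash)→4120, (C,hash)→4460, (C,merge)→7560, (D,merge)→25870, (D,nl_idx)→26020, (C,nl)→100760 …(+1); best=4120 via (D,hash)
  {ABC}: card=40000; try (A,hash)→4640, (B,hash)→6640, (A,merge)→26160, (B,merge)→54160, (B,nl_idx)→69520, (A,nl)→161520 …(+1); best=4640 via (A,hash)
  {ABCD}: card=250000; try (A,hash)→17740, (D,hash)→45240, (A,merge)→192260, (D,nl_idx)→494640, (D,merge)→684990, (A,nl)→1004120 …(+1); best=17740 via (A,hash)

cost=17740; order=C,B,D,A; methods=hash,hash,hash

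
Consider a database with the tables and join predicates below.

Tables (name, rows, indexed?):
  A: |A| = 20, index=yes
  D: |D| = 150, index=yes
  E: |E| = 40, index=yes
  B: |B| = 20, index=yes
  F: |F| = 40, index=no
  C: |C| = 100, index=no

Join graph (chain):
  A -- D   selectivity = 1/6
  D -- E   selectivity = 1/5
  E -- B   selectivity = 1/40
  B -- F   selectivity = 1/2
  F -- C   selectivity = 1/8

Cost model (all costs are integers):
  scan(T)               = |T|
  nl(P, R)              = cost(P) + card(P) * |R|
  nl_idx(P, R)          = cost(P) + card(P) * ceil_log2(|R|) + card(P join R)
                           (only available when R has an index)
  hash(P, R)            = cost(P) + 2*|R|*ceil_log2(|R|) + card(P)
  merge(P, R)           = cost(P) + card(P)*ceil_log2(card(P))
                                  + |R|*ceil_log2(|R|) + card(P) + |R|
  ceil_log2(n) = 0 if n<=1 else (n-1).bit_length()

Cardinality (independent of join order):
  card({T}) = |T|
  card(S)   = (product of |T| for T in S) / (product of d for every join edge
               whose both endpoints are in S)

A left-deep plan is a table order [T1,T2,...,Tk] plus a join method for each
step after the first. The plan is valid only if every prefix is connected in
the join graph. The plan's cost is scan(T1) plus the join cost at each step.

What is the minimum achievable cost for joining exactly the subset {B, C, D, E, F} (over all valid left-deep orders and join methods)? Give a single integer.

9760

Selinger DP over subsets of {B,C,D,E,F}:
  {D}: scan cost=150, card=150
  {E}: scan cost=40, card=40
  {B}: scan cost=20, card=20
  {F}: scan cost=40, card=40
  {C}: scan cost=100, card=100
  {DE}: card=1200; try (E,hash)→780, (D,nl_idx)→1560, (D,merge)→1670, (E,merge)→1780, (E,nl_idx)→2250, (D,hash)→2480 …(+2); best=780 via (E,hash)
  {BE}: card=20; try (E,nl_idx)→160, (B,nl_idx)→260, (B,hash)→280, (E,merge)→420, (B,merge)→440, (E,hash)→520 …(+2); best=160 via (E,nl_idx)
  {BF}: card=400; try (B,hash)→280, (F,merge)→420, (B,merge)→440, (F,hash)→520, (B,nl_idx)→640, (F,nl)→820 …(+1); best=280 via (B,hash)
  {CF}: card=500; try (F,hash)→680, (C,merge)→1120, (F,merge)→1180, (C,hash)→1480, (C,nl)→4040, (F,nl)→4100; best=680 via (F,hash)
  {BDE}: card=600; try (D,nl_idx)→920, (D,merge)→1630, (B,hash)→2180, (D,hash)→2580, (D,nl)→3160, (B,nl_idx)→7380 …(+2); best=920 via (D,nl_idx)
  {BEF}: card=400; try (F,merge)→560, (F,hash)→660, (F,nl)→960, (E,hash)→1160, (E,nl_idx)→3080, (E,merge)→4560 …(+1); best=560 via (F,merge)
  {BCF}: card=5000; try (B,hash)→1380, (C,hash)→2080, (C,merge)→5080, (B,merge)→5800, (B,nl_idx)→8180, (B,nl)→10680 …(+1); best=1380 via (B,hash)
  {BDEF}: card=12000; try (F,hash)→2000, (D,hash)→3360, (D,merge)→5910, (F,merge)→7800, (D,nl_idx)→15760, (F,nl)→24920 …(+1); best=2000 via (F,hash)
  {BCEF}: card=5000; try (C,hash)→2360, (C,merge)→5360, (E,hash)→6860, (E,nl_idx)→36380, (C,nl)→40560, (E,merge)→71660 …(+1); best=2360 via (C,hash)
  {BCDEF}: card=150000; try (D,hash)→9760, (C,hash)→15400, (D,merge)→73710, (C,merge)→182800, (D,nl_idx)→192360, (D,nl)→752360 …(+1); best=9760 via (D,hash)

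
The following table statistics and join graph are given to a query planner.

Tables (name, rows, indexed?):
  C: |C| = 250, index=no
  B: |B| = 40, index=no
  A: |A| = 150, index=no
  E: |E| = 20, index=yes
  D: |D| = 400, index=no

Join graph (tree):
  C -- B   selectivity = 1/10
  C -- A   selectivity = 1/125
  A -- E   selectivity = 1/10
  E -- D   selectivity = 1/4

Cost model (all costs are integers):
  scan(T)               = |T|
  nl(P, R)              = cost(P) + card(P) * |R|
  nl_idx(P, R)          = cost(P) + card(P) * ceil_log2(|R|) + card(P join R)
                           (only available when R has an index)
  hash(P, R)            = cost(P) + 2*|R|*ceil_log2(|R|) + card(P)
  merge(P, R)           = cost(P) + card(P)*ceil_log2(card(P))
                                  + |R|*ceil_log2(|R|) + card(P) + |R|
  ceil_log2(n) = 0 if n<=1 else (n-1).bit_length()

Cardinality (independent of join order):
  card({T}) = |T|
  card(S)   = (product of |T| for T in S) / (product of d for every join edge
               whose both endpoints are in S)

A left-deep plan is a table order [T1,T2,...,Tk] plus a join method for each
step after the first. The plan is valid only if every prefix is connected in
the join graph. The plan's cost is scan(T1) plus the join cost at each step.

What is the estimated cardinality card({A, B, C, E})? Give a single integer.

2400

Tables in S: A(150), B(40), C(250), E(20)
Edges inside S: C-B(d=10), C-A(d=125), A-E(d=10)
numerator = 150 * 40 * 250 * 20 = 30000000
denominator = 10 * 125 * 10 = 12500
card(S) = 30000000 / 12500 = 2400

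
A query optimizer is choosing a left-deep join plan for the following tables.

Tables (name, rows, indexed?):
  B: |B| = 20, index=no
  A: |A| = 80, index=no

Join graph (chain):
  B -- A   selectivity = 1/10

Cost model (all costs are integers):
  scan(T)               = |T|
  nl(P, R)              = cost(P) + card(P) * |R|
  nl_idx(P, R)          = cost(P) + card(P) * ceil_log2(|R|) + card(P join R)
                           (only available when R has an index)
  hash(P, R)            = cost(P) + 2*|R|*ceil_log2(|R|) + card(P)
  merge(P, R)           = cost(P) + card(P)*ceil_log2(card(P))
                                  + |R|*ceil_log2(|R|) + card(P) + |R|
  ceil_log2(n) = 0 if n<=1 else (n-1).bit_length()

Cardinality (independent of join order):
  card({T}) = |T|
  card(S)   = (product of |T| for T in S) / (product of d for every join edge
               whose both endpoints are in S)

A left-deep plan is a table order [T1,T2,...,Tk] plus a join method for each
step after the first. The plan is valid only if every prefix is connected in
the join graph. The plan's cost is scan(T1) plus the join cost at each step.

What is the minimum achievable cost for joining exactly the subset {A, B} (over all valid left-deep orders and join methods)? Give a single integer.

360

Selinger DP over subsets of {A,B}:
  {B}: scan cost=20, card=20
  {A}: scan cost=80, card=80
  {AB}: card=160; try (B,hash)→360, (A,merge)→780, (B,merge)→840, (A,hash)→1160, (A,nl)→1620, (B,nl)→1680; best=360 via (B,hash)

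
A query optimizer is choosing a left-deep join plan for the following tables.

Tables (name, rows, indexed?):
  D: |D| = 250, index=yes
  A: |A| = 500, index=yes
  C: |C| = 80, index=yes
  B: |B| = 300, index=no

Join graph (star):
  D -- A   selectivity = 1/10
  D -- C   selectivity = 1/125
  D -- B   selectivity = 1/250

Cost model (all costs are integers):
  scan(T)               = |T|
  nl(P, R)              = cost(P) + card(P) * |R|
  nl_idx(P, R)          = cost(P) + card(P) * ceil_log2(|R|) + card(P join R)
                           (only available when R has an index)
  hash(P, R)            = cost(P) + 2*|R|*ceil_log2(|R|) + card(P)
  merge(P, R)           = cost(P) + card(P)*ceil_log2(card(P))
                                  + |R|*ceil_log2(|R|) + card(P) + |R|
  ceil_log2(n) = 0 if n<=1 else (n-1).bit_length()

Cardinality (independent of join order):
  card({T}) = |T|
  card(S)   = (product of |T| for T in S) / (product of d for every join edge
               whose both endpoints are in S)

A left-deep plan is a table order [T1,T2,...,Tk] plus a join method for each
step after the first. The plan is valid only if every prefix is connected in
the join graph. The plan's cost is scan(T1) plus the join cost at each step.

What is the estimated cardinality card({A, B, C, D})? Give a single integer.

Tables in S: A(500), B(300), C(80), D(250)
Edges inside S: D-A(d=10), D-C(d=125), D-B(d=250)
numerator = 500 * 300 * 80 * 250 = 3000000000
denominator = 10 * 125 * 250 = 312500
card(S) = 3000000000 / 312500 = 9600

9600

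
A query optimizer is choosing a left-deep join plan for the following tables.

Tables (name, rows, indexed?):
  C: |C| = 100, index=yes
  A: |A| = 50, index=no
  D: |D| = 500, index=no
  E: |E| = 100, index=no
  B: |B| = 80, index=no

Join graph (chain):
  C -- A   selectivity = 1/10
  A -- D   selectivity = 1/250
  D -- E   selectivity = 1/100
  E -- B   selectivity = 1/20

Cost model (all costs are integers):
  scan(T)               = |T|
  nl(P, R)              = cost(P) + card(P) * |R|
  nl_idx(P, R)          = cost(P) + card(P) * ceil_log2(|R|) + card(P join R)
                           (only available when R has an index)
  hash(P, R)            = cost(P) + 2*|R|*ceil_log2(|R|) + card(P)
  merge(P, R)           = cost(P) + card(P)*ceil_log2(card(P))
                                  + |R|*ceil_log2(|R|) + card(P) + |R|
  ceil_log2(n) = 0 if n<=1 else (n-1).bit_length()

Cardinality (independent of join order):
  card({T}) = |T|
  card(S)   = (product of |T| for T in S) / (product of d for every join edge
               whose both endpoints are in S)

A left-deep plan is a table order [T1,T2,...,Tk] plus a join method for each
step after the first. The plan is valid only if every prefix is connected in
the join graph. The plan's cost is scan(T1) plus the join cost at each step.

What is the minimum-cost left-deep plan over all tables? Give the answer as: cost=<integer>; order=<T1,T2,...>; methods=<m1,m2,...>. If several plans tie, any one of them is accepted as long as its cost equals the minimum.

Selinger DP (subsets sized 1..n):
  {C}: scan cost=100, card=100
  {A}: scan cost=50, card=50
  {D}: scan cost=500, card=500
  {E}: scan cost=100, card=100
  {B}: scan cost=80, card=80
  {AC}: card=500; try (A,hash)→800, (C,nl_idx)→900, (C,merge)→1200, (A,merge)→1250, (C,hash)→1500, (C,nl)→5050 …(+1); best=800 via (A,hash)
  {AD}: card=100; try (A,hash)→1600, (D,merge)→5400, (A,merge)→5850, (D,hash)→9100, (D,nl)→25050, (A,nl)→25500; best=1600 via (A,hash)
  {DE}: card=500; try (E,hash)→2400, (D,merge)→5900, (E,merge)→6300, (D,hash)→9200, (D,nl)→50100, (E,nl)→50500; best=2400 via (E,hash)
  {BE}: card=400; try (B,hash)→1320, (E,merge)→1520, (B,merge)→1540, (E,hash)→1560, (E,nl)→8080, (B,nl)→8100; best=1320 via (B,hash)
  {ACD}: card=1000; try (C,hash)→3100, (C,merge)→3200, (C,nl_idx)→3300, (D,hash)→10300, (D,merge)→10800, (C,nl)→11600 …(+1); best=3100 via (C,hash)
  {ADE}: card=100; try (E,hash)→3100, (E,merge)→3200, (A,hash)→3500, (A,merge)→7750, (E,nl)→11600, (A,nl)→27400; best=3100 via (E,hash)
  {BDE}: card=2000; try (B,hash)→4020, (B,merge)→8040, (D,merge)→10320, (D,hash)→10720, (B,nl)→42400, (D,nl)→201320; best=4020 via (B,hash)
  {ACDE}: card=1000; try (C,hash)→4600, (C,merge)→4700, (C,nl_idx)→4800, (E,hash)→5500, (C,nl)→13100, (E,merge)→14900 …(+1); best=4600 via (C,hash)
  {ABDE}: card=400; try (B,hash)→4320, (B,merge)→4540, (A,hash)→6620, (B,nl)→11100, (A,merge)→28370, (A,nl)→104020; best=4320 via (B,hash)
  {ABCDE}: card=4000; try (C,hash)→6120, (B,hash)→6720, (C,merge)→9120, (C,nl_idx)→11120, (B,merge)→16240, (C,nl)→44320 …(+1); best=6120 via (C,hash)

cost=6120; order=D,A,E,B,C; methods=hash,hash,hash,hash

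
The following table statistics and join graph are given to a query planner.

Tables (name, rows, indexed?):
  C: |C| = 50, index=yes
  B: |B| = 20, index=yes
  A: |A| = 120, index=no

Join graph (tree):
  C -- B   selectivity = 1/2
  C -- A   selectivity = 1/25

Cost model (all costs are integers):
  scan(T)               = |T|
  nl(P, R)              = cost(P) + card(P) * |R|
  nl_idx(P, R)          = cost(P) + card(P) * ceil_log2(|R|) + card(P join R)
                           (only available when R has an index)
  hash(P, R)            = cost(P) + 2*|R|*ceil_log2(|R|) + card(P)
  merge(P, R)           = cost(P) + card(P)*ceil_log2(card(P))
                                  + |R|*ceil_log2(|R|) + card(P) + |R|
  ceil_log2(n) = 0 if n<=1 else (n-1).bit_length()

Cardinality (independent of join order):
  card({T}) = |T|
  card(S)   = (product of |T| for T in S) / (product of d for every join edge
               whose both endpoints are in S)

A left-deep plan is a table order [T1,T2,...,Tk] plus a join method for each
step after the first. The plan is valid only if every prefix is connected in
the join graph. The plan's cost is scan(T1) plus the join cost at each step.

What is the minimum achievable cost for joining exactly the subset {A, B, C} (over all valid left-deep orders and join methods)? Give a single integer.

Selinger DP over subsets of {A,B,C}:
  {C}: scan cost=50, card=50
  {B}: scan cost=20, card=20
  {A}: scan cost=120, card=120
  {BC}: card=500; try (B,hash)→300, (C,merge)→490, (B,merge)→520, (C,hash)→640, (C,nl_idx)→640, (B,nl_idx)→800 …(+2); best=300 via (B,hash)
  {AC}: card=240; try (C,hash)→840, (C,nl_idx)→1080, (A,merge)→1360, (C,merge)→1430, (A,hash)→1780, (A,nl)→6050 …(+1); best=840 via (C,hash)
  {ABC}: card=2400; try (B,hash)→1280, (A,hash)→2480, (B,merge)→3120, (B,nl_idx)→4440, (B,nl)→5640, (A,merge)→6260 …(+1); best=1280 via (B,hash)

1280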